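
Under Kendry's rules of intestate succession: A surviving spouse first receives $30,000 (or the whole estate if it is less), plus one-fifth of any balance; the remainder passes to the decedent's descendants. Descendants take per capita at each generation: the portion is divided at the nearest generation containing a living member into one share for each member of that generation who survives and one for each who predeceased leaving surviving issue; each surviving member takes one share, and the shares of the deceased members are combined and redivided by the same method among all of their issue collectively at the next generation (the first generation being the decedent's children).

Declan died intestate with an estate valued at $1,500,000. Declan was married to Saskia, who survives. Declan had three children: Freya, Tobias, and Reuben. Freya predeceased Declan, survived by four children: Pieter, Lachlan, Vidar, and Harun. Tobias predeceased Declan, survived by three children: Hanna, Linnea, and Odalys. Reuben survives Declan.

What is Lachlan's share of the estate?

Lachlan receives $112,000.

Saskia first takes $30,000, leaving a balance of $1,470,000. Saskia then takes one-fifth of the balance ($294,000), for a total of $324,000. The remaining $1,176,000 passes to the descendants.
The descendants' portion ($1,176,000) is divided at the children's generation into 3 shares of $392,000. Reuben takes $392,000. The 2 shares of the deceased (Freya and Tobias) are combined into a pool of $784,000.
That pool ($784,000) is divided at the grandchildren's generation equally among Pieter, Lachlan, Vidar, Harun, Hanna, Linnea, and Odalys: $112,000 each.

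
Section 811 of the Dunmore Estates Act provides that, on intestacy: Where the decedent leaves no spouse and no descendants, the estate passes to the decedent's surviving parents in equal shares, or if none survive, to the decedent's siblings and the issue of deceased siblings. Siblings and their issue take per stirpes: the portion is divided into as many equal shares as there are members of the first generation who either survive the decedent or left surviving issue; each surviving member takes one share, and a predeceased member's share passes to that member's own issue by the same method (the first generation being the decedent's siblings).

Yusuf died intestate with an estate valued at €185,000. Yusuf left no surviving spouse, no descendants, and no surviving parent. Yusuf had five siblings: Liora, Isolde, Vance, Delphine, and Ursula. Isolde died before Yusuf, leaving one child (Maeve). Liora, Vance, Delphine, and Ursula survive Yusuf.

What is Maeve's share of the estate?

The entire €185,000 passes to the siblings and their issue.
That amount (€185,000) is divided into 5 shares of €37,000: Liora, Vance, Delphine, and Ursula each take €37,000; Isolde's €37,000 share passes to Isolde's issue.
Isolde's share (€37,000) passes entirely to Maeve.

Maeve receives €37,000.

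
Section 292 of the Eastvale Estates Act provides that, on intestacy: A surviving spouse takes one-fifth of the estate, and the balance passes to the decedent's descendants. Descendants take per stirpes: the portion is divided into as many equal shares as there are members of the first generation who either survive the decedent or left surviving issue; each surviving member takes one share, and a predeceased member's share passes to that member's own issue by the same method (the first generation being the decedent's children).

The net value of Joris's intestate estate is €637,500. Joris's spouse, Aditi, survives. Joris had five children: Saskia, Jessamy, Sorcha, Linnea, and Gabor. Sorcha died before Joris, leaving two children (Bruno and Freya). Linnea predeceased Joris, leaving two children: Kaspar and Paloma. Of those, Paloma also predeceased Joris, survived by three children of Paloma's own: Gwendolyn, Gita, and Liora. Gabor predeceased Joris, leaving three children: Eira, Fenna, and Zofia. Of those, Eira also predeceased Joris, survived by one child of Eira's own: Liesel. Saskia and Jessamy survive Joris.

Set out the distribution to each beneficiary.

Aditi takes one-fifth of €637,500 = €127,500. The remaining €510,000 passes to the descendants.
The descendants' portion (€510,000) is divided into 5 shares of €102,000: Saskia and Jessamy each take €102,000; Sorcha's €102,000 share passes to Sorcha's issue; Linnea's €102,000 share passes to Linnea's issue; Gabor's €102,000 share passes to Gabor's issue.
Sorcha's share (€102,000) is divided into 2 shares of €51,000: Bruno and Freya each take €51,000.
Linnea's share (€102,000) is divided into 2 shares of €51,000: Kaspar takes €51,000; Paloma's €51,000 share passes to Paloma's issue.
Paloma's share (€51,000) is divided into 3 shares of €17,000: Gwendolyn, Gita, and Liora each take €17,000.
Gabor's share (€102,000) is divided into 3 shares of €34,000: Fenna and Zofia each take €34,000; Eira's €34,000 share passes to Eira's issue.
Eira's share (€34,000) passes entirely to Liesel.

Aditi: €127,500; Saskia: €102,000; Jessamy: €102,000; Bruno: €51,000; Freya: €51,000; Kaspar: €51,000; Gwendolyn: €17,000; Gita: €17,000; Liora: €17,000; Liesel: €34,000; Fenna: €34,000; Zofia: €34,000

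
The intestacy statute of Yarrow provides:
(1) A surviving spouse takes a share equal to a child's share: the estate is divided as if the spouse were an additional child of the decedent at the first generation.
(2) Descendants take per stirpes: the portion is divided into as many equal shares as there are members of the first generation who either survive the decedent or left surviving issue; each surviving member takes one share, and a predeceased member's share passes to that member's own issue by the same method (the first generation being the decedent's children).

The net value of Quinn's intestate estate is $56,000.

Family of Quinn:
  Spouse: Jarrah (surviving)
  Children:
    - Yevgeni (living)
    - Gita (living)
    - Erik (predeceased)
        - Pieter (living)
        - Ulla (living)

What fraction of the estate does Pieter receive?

The spouse counts as an additional share at the children's level, so there are 4 primary shares of $14,000. Jarrah takes one such share ($14,000).
The children's combined portion ($42,000) is divided into 3 shares of $14,000: Yevgeni and Gita each take $14,000; Erik's $14,000 share passes to Erik's issue.
Erik's share ($14,000) is divided into 2 shares of $7,000: Pieter and Ulla each take $7,000.

Pieter receives 1/8 of the estate.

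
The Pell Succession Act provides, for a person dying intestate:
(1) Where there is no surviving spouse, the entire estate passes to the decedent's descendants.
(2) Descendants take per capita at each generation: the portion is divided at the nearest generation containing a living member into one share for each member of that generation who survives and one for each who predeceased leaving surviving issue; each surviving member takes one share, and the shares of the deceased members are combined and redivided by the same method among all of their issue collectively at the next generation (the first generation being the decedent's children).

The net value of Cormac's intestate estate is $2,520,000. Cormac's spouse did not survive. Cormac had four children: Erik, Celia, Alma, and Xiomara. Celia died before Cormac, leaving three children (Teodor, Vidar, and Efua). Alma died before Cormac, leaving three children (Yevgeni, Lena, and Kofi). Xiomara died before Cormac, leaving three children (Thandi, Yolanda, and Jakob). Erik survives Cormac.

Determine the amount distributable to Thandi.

The entire $2,520,000 passes to the descendants.
That amount ($2,520,000) is divided at the children's generation into 4 shares of $630,000. Erik takes $630,000. The 3 shares of the deceased (Celia, Alma, and Xiomara) are combined into a pool of $1,890,000.
That pool ($1,890,000) is divided at the grandchildren's generation equally among Teodor, Vidar, Efua, Yevgeni, Lena, Kofi, Thandi, Yolanda, and Jakob: $210,000 each.

Thandi receives $210,000.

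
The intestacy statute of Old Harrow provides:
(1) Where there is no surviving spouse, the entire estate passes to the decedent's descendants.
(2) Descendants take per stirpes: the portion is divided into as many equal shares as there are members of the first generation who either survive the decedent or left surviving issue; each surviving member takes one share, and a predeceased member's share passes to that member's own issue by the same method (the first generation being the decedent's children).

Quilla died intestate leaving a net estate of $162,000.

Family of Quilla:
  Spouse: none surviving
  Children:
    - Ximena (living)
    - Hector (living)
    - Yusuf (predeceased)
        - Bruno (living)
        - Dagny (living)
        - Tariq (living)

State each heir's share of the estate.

The entire $162,000 passes to the descendants.
That amount ($162,000) is divided into 3 shares of $54,000: Ximena and Hector each take $54,000; Yusuf's $54,000 share passes to Yusuf's issue.
Yusuf's share ($54,000) is divided into 3 shares of $18,000: Bruno, Dagny, and Tariq each take $18,000.

Ximena: $54,000; Hector: $54,000; Bruno: $18,000; Dagny: $18,000; Tariq: $18,000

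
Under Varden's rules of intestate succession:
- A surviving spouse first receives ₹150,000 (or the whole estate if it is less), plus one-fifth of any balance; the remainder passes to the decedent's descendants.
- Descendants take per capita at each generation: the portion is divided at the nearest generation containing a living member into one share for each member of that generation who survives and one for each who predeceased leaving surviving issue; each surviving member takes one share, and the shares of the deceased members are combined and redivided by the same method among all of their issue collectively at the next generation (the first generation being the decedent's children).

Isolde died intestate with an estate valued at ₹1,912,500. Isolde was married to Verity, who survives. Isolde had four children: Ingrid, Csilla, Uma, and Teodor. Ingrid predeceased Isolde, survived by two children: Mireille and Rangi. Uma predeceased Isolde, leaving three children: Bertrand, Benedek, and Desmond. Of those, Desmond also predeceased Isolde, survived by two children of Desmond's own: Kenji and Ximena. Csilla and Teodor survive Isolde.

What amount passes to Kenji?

Verity first takes ₹150,000, leaving a balance of ₹1,762,500. Verity then takes one-fifth of the balance (₹352,500), for a total of ₹502,500. The remaining ₹1,410,000 passes to the descendants.
The descendants' portion (₹1,410,000) is divided at the children's generation into 4 shares of ₹352,500. Csilla and Teodor each take ₹352,500. The 2 shares of the deceased (Ingrid and Uma) are combined into a pool of ₹705,000.
That pool (₹705,000) is divided at the grandchildren's generation into 5 shares of ₹141,000. Mireille, Rangi, Bertrand, and Benedek each take ₹141,000. The remaining share for the deceased Desmond (₹141,000) is carried to the next generation.
That pool (₹141,000) is divided at the great-grandchildren's generation equally among Kenji and Ximena: ₹70,500 each.

Kenji receives ₹70,500.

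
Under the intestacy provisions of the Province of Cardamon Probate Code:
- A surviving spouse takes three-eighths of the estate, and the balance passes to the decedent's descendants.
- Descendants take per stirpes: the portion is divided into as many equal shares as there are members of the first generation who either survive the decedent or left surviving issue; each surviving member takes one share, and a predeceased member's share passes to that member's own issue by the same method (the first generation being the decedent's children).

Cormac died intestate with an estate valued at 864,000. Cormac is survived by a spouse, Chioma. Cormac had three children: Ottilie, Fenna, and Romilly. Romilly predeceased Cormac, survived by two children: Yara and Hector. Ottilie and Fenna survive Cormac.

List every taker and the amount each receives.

Chioma: 324,000; Ottilie: 180,000; Fenna: 180,000; Yara: 90,000; Hector: 90,000

Chioma takes three-eighths of 864,000 = 324,000. The remaining 540,000 passes to the descendants.
The descendants' portion (540,000) is divided into 3 shares of 180,000: Ottilie and Fenna each take 180,000; Romilly's 180,000 share passes to Romilly's issue.
Romilly's share (180,000) is divided into 2 shares of 90,000: Yara and Hector each take 90,000.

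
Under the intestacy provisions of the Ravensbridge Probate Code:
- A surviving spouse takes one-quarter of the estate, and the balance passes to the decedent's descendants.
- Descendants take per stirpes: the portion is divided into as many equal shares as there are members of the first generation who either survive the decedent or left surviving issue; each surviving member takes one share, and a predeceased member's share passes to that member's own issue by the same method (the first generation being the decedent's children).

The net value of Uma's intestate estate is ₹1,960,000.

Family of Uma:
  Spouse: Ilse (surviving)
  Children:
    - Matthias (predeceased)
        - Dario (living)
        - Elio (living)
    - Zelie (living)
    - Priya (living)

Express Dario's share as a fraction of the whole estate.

Ilse takes one-quarter of ₹1,960,000 = ₹490,000. The remaining ₹1,470,000 passes to the descendants.
The descendants' portion (₹1,470,000) is divided into 3 shares of ₹490,000: Zelie and Priya each take ₹490,000; Matthias's ₹490,000 share passes to Matthias's issue.
Matthias's share (₹490,000) is divided into 2 shares of ₹245,000: Dario and Elio each take ₹245,000.

Dario receives 1/8 of the estate.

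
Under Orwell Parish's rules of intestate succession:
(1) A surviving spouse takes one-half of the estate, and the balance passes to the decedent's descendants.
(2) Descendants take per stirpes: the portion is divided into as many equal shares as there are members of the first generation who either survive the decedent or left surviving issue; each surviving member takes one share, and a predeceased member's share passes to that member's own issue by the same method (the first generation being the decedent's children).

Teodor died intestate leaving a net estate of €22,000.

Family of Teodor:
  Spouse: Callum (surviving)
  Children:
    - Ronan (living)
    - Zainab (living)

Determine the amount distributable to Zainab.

Zainab receives €5,500.

Callum takes one-half of €22,000 = €11,000. The remaining €11,000 passes to the descendants.
The descendants' portion (€11,000) is divided into 2 shares of €5,500: Ronan and Zainab each take €5,500.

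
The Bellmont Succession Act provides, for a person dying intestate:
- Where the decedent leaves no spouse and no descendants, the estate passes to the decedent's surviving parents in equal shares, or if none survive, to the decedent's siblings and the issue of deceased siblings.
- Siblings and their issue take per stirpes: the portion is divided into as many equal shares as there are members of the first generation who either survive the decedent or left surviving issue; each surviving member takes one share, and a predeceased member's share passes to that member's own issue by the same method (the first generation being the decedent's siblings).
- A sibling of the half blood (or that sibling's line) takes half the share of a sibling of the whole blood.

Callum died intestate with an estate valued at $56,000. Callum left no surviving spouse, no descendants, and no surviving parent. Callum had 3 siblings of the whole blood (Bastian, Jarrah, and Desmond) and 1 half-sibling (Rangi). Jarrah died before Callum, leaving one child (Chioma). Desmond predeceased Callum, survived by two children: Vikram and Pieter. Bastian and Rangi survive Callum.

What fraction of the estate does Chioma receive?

The entire $56,000 passes to the siblings and their issue.
Counting each half-blood sibling's line as half a unit, there are 7/2 units in $56,000, so one unit is $16,000. Whole-blood lines (Bastian, Jarrah, and Desmond) take $16,000 each; half-blood lines (Rangi) take $8,000 each.
Jarrah's share ($16,000) passes entirely to Chioma.
Desmond's share ($16,000) is divided into 2 shares of $8,000: Vikram and Pieter each take $8,000.

Chioma receives 2/7 of the estate.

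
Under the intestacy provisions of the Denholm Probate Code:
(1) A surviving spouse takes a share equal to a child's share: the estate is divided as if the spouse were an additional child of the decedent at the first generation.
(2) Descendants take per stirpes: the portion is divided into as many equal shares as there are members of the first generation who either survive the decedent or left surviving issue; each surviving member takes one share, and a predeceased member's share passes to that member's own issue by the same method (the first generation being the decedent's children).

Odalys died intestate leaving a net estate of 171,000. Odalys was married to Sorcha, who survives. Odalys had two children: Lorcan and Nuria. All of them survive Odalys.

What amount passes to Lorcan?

The spouse counts as an additional share at the children's level, so there are 3 primary shares of 57,000. Sorcha takes one such share (57,000).
The children's combined portion (114,000) is divided into 2 shares of 57,000: Lorcan and Nuria each take 57,000.

Lorcan receives 57,000.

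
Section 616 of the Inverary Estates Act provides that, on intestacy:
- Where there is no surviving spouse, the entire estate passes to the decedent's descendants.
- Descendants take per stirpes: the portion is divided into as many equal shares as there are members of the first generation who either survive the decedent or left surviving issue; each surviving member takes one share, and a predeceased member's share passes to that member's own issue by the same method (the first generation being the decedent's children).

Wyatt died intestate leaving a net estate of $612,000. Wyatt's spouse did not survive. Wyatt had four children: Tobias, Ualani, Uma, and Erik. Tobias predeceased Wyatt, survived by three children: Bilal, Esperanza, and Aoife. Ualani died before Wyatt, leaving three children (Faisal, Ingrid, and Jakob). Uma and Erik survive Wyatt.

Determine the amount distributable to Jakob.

Jakob receives $51,000.

The entire $612,000 passes to the descendants.
That amount ($612,000) is divided into 4 shares of $153,000: Uma and Erik each take $153,000; Tobias's $153,000 share passes to Tobias's issue; Ualani's $153,000 share passes to Ualani's issue.
Tobias's share ($153,000) is divided into 3 shares of $51,000: Bilal, Esperanza, and Aoife each take $51,000.
Ualani's share ($153,000) is divided into 3 shares of $51,000: Faisal, Ingrid, and Jakob each take $51,000.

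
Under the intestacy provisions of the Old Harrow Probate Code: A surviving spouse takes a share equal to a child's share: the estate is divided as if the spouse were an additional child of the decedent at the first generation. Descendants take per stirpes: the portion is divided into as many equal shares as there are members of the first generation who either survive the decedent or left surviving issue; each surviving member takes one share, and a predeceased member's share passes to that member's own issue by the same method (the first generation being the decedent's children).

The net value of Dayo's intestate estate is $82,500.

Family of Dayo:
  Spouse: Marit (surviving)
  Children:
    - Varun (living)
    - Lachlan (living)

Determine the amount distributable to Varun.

Varun receives $27,500.

The spouse counts as an additional share at the children's level, so there are 3 primary shares of $27,500. Marit takes one such share ($27,500).
The children's combined portion ($55,000) is divided into 2 shares of $27,500: Varun and Lachlan each take $27,500.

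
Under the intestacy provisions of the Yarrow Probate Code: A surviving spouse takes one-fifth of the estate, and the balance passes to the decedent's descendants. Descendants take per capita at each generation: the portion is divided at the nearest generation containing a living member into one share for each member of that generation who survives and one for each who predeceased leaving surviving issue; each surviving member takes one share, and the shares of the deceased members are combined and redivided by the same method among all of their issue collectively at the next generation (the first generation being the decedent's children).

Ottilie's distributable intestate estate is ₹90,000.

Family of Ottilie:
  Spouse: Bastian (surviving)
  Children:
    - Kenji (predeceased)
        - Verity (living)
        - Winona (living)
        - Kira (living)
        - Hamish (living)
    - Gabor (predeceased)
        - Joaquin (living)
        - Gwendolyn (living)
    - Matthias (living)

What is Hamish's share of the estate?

Hamish receives ₹8,000.

Bastian takes one-fifth of ₹90,000 = ₹18,000. The remaining ₹72,000 passes to the descendants.
The descendants' portion (₹72,000) is divided at the children's generation into 3 shares of ₹24,000. Matthias takes ₹24,000. The 2 shares of the deceased (Kenji and Gabor) are combined into a pool of ₹48,000.
That pool (₹48,000) is divided at the grandchildren's generation equally among Verity, Winona, Kira, Hamish, Joaquin, and Gwendolyn: ₹8,000 each.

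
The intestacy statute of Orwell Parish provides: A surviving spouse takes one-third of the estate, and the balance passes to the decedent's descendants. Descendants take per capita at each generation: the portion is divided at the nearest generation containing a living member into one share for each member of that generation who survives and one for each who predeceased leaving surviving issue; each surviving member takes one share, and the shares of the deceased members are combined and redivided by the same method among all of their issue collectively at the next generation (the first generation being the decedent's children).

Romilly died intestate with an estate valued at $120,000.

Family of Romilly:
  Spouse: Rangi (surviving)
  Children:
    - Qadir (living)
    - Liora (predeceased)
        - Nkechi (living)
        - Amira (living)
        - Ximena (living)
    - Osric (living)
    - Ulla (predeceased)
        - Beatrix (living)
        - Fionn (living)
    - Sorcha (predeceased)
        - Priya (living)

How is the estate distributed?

Rangi takes one-third of $120,000 = $40,000. The remaining $80,000 passes to the descendants.
The descendants' portion ($80,000) is divided at the children's generation into 5 shares of $16,000. Qadir and Osric each take $16,000. The 3 shares of the deceased (Liora, Ulla, and Sorcha) are combined into a pool of $48,000.
That pool ($48,000) is divided at the grandchildren's generation equally among Nkechi, Amira, Ximena, Beatrix, Fionn, and Priya: $8,000 each.

Rangi: $40,000; Qadir: $16,000; Nkechi: $8,000; Amira: $8,000; Ximena: $8,000; Osric: $16,000; Beatrix: $8,000; Fionn: $8,000; Priya: $8,000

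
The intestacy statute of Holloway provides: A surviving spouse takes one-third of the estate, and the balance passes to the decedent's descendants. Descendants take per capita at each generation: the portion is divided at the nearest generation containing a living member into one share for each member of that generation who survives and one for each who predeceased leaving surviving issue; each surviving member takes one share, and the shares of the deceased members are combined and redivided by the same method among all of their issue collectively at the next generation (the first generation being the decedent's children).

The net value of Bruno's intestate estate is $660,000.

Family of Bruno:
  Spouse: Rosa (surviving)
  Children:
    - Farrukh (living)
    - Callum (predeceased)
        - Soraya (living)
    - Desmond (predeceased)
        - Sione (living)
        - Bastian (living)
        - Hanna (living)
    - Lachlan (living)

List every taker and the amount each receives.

Rosa: $220,000; Farrukh: $110,000; Soraya: $55,000; Sione: $55,000; Bastian: $55,000; Hanna: $55,000; Lachlan: $110,000

Rosa takes one-third of $660,000 = $220,000. The remaining $440,000 passes to the descendants.
The descendants' portion ($440,000) is divided at the children's generation into 4 shares of $110,000. Farrukh and Lachlan each take $110,000. The 2 shares of the deceased (Callum and Desmond) are combined into a pool of $220,000.
That pool ($220,000) is divided at the grandchildren's generation equally among Soraya, Sione, Bastian, and Hanna: $55,000 each.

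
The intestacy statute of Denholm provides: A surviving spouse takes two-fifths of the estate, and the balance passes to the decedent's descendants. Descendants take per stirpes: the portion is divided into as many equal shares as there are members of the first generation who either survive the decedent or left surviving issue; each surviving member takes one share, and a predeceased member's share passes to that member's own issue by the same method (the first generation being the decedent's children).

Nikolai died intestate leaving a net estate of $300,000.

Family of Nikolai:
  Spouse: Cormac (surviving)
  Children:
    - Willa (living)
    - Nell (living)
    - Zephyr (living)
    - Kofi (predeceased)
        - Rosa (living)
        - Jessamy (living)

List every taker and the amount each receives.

Cormac takes two-fifths of $300,000 = $120,000. The remaining $180,000 passes to the descendants.
The descendants' portion ($180,000) is divided into 4 shares of $45,000: Willa, Nell, and Zephyr each take $45,000; Kofi's $45,000 share passes to Kofi's issue.
Kofi's share ($45,000) is divided into 2 shares of $22,500: Rosa and Jessamy each take $22,500.

Cormac: $120,000; Willa: $45,000; Nell: $45,000; Zephyr: $45,000; Rosa: $22,500; Jessamy: $22,500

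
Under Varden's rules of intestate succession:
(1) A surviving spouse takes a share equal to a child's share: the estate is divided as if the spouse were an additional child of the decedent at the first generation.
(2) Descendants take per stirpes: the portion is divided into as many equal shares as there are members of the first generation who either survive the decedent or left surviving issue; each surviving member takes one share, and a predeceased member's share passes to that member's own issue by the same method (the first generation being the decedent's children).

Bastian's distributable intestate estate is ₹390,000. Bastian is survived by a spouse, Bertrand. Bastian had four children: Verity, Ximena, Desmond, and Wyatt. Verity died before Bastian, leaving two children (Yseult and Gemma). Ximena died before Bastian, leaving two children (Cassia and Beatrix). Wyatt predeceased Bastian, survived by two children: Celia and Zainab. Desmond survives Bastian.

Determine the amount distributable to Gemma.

Gemma receives ₹39,000.

The spouse counts as an additional share at the children's level, so there are 5 primary shares of ₹78,000. Bertrand takes one such share (₹78,000).
The children's combined portion (₹312,000) is divided into 4 shares of ₹78,000: Desmond takes ₹78,000; Verity's ₹78,000 share passes to Verity's issue; Ximena's ₹78,000 share passes to Ximena's issue; Wyatt's ₹78,000 share passes to Wyatt's issue.
Verity's share (₹78,000) is divided into 2 shares of ₹39,000: Yseult and Gemma each take ₹39,000.
Ximena's share (₹78,000) is divided into 2 shares of ₹39,000: Cassia and Beatrix each take ₹39,000.
Wyatt's share (₹78,000) is divided into 2 shares of ₹39,000: Celia and Zainab each take ₹39,000.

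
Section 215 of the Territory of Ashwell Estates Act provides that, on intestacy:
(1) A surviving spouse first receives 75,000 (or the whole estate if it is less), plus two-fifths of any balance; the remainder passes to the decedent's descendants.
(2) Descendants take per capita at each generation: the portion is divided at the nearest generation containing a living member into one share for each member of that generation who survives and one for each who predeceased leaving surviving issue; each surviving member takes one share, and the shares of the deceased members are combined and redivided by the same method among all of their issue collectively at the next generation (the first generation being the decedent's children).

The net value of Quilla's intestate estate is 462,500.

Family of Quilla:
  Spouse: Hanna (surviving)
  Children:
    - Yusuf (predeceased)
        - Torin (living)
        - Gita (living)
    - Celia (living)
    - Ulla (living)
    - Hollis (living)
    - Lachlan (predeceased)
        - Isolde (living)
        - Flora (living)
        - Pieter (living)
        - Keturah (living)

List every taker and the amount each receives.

Hanna: 230,000; Torin: 15,500; Gita: 15,500; Celia: 46,500; Ulla: 46,500; Hollis: 46,500; Isolde: 15,500; Flora: 15,500; Pieter: 15,500; Keturah: 15,500

Hanna first takes 75,000, leaving a balance of 387,500. Hanna then takes two-fifths of the balance (155,000), for a total of 230,000. The remaining 232,500 passes to the descendants.
The descendants' portion (232,500) is divided at the children's generation into 5 shares of 46,500. Celia, Ulla, and Hollis each take 46,500. The 2 shares of the deceased (Yusuf and Lachlan) are combined into a pool of 93,000.
That pool (93,000) is divided at the grandchildren's generation equally among Torin, Gita, Isolde, Flora, Pieter, and Keturah: 15,500 each.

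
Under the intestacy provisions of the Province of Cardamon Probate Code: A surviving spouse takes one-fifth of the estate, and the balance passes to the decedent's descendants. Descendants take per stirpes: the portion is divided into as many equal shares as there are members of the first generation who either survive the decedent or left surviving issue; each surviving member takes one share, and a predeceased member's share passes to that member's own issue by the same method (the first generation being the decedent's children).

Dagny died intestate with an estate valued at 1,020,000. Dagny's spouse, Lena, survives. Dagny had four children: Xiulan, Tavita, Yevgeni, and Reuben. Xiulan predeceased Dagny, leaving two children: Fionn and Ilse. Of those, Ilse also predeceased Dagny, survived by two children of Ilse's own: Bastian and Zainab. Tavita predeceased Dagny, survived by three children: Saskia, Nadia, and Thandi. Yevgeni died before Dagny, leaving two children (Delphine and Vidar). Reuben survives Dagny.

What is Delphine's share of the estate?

Delphine receives 102,000.

Lena takes one-fifth of 1,020,000 = 204,000. The remaining 816,000 passes to the descendants.
The descendants' portion (816,000) is divided into 4 shares of 204,000: Reuben takes 204,000; Xiulan's 204,000 share passes to Xiulan's issue; Tavita's 204,000 share passes to Tavita's issue; Yevgeni's 204,000 share passes to Yevgeni's issue.
Xiulan's share (204,000) is divided into 2 shares of 102,000: Fionn takes 102,000; Ilse's 102,000 share passes to Ilse's issue.
Ilse's share (102,000) is divided into 2 shares of 51,000: Bastian and Zainab each take 51,000.
Tavita's share (204,000) is divided into 3 shares of 68,000: Saskia, Nadia, and Thandi each take 68,000.
Yevgeni's share (204,000) is divided into 2 shares of 102,000: Delphine and Vidar each take 102,000.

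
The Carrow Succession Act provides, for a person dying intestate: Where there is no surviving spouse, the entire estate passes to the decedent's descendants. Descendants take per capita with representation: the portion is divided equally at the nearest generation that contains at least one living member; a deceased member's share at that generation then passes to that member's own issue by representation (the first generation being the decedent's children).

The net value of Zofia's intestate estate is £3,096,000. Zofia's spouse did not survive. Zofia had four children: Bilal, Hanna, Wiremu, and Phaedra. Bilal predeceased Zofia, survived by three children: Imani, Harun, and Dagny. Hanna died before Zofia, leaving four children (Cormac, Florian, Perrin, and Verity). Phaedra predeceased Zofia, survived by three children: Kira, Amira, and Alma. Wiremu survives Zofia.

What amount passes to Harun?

The entire £3,096,000 passes to the descendants.
That amount (£3,096,000) is divided into 4 shares of £774,000: Wiremu takes £774,000; Bilal's £774,000 share passes to Bilal's issue; Hanna's £774,000 share passes to Hanna's issue; Phaedra's £774,000 share passes to Phaedra's issue.
Bilal's share (£774,000) is divided into 3 shares of £258,000: Imani, Harun, and Dagny each take £258,000.
Hanna's share (£774,000) is divided into 4 shares of £193,500: Cormac, Florian, Perrin, and Verity each take £193,500.
Phaedra's share (£774,000) is divided into 3 shares of £258,000: Kira, Amira, and Alma each take £258,000.

Harun receives £258,000.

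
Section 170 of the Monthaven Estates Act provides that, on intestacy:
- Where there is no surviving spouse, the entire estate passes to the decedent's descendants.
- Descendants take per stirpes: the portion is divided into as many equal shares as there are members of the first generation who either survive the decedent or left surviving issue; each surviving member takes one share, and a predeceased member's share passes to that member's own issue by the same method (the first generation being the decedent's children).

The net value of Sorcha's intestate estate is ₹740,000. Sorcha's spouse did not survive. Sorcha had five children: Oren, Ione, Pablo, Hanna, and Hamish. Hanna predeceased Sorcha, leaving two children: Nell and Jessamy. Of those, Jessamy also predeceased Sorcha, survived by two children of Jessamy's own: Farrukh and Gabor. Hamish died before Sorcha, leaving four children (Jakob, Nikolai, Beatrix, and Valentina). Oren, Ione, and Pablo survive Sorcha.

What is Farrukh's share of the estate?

The entire ₹740,000 passes to the descendants.
That amount (₹740,000) is divided into 5 shares of ₹148,000: Oren, Ione, and Pablo each take ₹148,000; Hanna's ₹148,000 share passes to Hanna's issue; Hamish's ₹148,000 share passes to Hamish's issue.
Hanna's share (₹148,000) is divided into 2 shares of ₹74,000: Nell takes ₹74,000; Jessamy's ₹74,000 share passes to Jessamy's issue.
Jessamy's share (₹74,000) is divided into 2 shares of ₹37,000: Farrukh and Gabor each take ₹37,000.
Hamish's share (₹148,000) is divided into 4 shares of ₹37,000: Jakob, Nikolai, Beatrix, and Valentina each take ₹37,000.

Farrukh receives ₹37,000.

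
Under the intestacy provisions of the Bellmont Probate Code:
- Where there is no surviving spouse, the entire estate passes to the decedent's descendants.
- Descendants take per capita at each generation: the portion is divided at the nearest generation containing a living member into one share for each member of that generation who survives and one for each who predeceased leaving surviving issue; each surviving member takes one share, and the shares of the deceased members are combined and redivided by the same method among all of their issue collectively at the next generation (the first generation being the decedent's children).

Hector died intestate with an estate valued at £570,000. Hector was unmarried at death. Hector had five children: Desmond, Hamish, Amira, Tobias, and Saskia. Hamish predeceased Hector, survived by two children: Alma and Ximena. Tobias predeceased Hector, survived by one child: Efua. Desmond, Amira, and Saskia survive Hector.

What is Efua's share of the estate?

Efua receives £76,000.

The entire £570,000 passes to the descendants.
That amount (£570,000) is divided at the children's generation into 5 shares of £114,000. Desmond, Amira, and Saskia each take £114,000. The 2 shares of the deceased (Hamish and Tobias) are combined into a pool of £228,000.
That pool (£228,000) is divided at the grandchildren's generation equally among Alma, Ximena, and Efua: £76,000 each.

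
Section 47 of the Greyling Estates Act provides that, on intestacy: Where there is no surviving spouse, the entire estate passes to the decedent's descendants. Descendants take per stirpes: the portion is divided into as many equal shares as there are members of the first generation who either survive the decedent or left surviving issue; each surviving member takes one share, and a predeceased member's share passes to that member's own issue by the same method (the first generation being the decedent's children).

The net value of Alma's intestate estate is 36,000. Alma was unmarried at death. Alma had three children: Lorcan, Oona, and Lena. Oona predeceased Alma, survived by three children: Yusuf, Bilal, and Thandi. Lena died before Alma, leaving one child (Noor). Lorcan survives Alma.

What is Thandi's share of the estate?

The entire 36,000 passes to the descendants.
That amount (36,000) is divided into 3 shares of 12,000: Lorcan takes 12,000; Oona's 12,000 share passes to Oona's issue; Lena's 12,000 share passes to Lena's issue.
Oona's share (12,000) is divided into 3 shares of 4,000: Yusuf, Bilal, and Thandi each take 4,000.
Lena's share (12,000) passes entirely to Noor.

Thandi receives 4,000.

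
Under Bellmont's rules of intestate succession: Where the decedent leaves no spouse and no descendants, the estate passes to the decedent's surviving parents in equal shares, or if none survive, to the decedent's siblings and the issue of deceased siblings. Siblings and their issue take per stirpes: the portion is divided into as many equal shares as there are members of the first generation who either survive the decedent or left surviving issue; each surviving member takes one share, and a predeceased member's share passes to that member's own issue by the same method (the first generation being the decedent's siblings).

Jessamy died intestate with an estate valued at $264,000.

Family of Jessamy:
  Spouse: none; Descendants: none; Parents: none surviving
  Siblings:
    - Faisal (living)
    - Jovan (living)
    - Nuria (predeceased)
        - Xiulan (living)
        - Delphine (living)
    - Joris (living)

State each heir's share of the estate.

Faisal: $66,000; Jovan: $66,000; Xiulan: $33,000; Delphine: $33,000; Joris: $66,000

The entire $264,000 passes to the siblings and their issue.
That amount ($264,000) is divided into 4 shares of $66,000: Faisal, Jovan, and Joris each take $66,000; Nuria's $66,000 share passes to Nuria's issue.
Nuria's share ($66,000) is divided into 2 shares of $33,000: Xiulan and Delphine each take $33,000.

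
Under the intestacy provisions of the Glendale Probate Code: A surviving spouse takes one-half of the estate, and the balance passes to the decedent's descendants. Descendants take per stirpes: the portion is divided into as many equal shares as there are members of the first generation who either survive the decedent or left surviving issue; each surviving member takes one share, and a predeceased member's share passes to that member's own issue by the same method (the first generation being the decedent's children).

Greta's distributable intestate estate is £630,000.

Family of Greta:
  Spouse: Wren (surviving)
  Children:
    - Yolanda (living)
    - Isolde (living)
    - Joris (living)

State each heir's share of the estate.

Wren: £315,000; Yolanda: £105,000; Isolde: £105,000; Joris: £105,000

Wren takes one-half of £630,000 = £315,000. The remaining £315,000 passes to the descendants.
The descendants' portion (£315,000) is divided into 3 shares of £105,000: Yolanda, Isolde, and Joris each take £105,000.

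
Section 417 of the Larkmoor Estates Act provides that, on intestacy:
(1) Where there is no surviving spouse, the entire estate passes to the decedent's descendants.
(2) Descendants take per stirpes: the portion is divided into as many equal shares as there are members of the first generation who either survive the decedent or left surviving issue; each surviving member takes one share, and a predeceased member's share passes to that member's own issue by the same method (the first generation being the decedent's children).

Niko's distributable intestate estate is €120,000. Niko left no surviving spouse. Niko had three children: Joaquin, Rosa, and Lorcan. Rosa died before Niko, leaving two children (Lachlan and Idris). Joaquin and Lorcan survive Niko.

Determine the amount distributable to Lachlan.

Lachlan receives €20,000.

The entire €120,000 passes to the descendants.
That amount (€120,000) is divided into 3 shares of €40,000: Joaquin and Lorcan each take €40,000; Rosa's €40,000 share passes to Rosa's issue.
Rosa's share (€40,000) is divided into 2 shares of €20,000: Lachlan and Idris each take €20,000.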